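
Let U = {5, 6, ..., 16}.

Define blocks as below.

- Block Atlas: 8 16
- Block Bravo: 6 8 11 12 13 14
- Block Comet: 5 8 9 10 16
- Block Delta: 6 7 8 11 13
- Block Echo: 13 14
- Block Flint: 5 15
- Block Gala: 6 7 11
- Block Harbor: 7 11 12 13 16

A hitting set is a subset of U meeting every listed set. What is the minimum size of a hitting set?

4

Take H = {5, 7, 13, 16}. Each listed block contains at least one of these, so H is a hitting set of size 4.
The blocks Atlas, Echo, Flint, Gala are pairwise disjoint, so any hitting set needs a separate point for each — at least 4. Hence 4 is optimal.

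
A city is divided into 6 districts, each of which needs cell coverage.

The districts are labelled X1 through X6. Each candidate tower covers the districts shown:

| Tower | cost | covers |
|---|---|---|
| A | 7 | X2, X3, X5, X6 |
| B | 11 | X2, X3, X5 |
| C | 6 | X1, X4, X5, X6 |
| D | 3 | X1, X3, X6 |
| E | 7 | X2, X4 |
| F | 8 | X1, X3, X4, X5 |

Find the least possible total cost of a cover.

A, C together cover every district (A ∪ C = {X1, X2, X3, X4, X5, X6}); total cost 7 + 6 = 13.
The greedy pick D, C, A costs 16; no covering selection beats 13.

13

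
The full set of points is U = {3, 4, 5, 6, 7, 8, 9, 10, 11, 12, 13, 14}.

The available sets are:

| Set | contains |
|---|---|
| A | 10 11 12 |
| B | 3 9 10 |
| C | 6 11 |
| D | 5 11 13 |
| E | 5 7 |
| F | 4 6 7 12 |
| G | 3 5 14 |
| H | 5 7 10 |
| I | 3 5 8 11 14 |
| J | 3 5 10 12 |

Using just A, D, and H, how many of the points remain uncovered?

Union of A, D, H = {5, 7, 10, 11, 12, 13}.
Not covered: 3, 4, 6, 8, 9, 14 — 6 points.

6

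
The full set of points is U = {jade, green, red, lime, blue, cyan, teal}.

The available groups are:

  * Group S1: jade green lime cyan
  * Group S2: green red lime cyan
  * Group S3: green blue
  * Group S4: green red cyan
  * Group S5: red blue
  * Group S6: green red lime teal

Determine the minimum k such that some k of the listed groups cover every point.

3

S1, S5, and S6 cover everything between them: the union {jade, green, red, lime, blue, cyan, teal} is all of U.
Only S1 contains jade, so S1 is forced; the remaining 3 points need at least 2 more groups (each remaining group adds at most 2) — so at least 3 groups are needed, and 3 is optimal.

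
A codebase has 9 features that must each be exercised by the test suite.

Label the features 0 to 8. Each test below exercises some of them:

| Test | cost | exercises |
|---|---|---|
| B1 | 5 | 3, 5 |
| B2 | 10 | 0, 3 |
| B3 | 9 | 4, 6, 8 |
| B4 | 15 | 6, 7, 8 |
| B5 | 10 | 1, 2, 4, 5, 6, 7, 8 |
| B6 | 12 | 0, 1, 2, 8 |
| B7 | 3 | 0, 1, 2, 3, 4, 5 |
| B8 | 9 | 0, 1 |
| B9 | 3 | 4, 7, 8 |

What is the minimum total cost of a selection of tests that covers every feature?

13

B5, B7 together cover every feature (B5 ∪ B7 = {0, 1, 2, 3, 4, 5, 6, 7, 8}); total cost 10 + 3 = 13.
The greedy pick B7, B9, B3 costs 15; no covering selection beats 13.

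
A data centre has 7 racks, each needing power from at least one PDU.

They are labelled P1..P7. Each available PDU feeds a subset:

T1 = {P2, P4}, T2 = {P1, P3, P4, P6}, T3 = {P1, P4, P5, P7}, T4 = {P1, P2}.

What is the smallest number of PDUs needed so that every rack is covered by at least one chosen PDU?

Take {T1, T2, T3}. Their union is {P1, P2, P3, P4, P5, P6, P7}, which is all 7 racks.
Only T2 contains P3, so T2 is forced; the remaining 3 racks need at least 2 more PDUs (each remaining PDU adds at most 2) — so at least 3 PDUs are needed, and 3 is optimal.

3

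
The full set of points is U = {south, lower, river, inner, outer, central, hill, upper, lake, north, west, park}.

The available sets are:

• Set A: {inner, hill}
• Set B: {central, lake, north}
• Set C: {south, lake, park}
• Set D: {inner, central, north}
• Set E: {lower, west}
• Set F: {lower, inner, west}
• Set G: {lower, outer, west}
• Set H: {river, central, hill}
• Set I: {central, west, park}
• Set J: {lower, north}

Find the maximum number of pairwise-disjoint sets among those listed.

3

C, F, H are pairwise disjoint (C={south,lake,park}; F={lower,inner,west}; H={river,central,hill}).
Every remaining set overlaps one of these, and no 4 of the listed sets are pairwise disjoint, so 3 is the maximum.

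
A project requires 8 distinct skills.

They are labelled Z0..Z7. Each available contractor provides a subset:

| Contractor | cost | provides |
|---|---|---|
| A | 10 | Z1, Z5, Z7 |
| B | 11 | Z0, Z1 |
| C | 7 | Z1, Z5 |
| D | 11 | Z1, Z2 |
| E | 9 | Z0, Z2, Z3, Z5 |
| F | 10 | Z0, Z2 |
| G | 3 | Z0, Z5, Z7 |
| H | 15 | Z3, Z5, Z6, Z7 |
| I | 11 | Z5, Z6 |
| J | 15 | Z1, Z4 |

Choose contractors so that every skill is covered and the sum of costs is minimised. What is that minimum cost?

38

E, G, I, J together cover every skill (E ∪ G ∪ I ∪ J = {Z0, Z1, Z2, Z3, Z4, Z5, Z6, Z7}); total cost 9 + 3 + 11 + 15 = 38.
The greedy pick G, E, C, I, J costs 45; no covering selection beats 38.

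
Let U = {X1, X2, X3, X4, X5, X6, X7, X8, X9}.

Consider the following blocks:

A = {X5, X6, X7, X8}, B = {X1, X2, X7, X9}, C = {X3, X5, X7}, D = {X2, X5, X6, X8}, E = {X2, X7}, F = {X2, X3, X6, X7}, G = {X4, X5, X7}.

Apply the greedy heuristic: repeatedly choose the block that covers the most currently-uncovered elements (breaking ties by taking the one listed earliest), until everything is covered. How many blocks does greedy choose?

Greedy: pick A (covers 4 new) → pick B (covers 3 new) → pick C (covers 1 new) → pick G (covers 1 new). Total picks: 4.

4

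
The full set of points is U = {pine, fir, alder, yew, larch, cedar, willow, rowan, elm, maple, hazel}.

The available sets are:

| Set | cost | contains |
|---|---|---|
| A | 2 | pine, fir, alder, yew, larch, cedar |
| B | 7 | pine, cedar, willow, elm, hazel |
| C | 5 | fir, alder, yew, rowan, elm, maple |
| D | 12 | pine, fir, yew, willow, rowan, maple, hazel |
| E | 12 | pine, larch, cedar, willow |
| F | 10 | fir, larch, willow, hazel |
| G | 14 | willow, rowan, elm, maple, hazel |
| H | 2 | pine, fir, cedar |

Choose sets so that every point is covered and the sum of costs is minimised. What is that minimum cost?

A, B, C together cover every point (A ∪ B ∪ C = {pine, fir, alder, yew, larch, cedar, willow, rowan, elm, maple, hazel}); total cost 2 + 7 + 5 = 14.
No covering selection has total cost below 14.

14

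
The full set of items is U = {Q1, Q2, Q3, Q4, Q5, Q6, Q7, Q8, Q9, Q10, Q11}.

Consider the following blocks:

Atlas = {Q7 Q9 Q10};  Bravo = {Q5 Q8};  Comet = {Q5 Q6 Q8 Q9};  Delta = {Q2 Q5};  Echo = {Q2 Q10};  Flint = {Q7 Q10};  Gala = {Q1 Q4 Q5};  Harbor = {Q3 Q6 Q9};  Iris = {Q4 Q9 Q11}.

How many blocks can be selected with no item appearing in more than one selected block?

Bravo, Echo, Harbor are pairwise disjoint (Bravo={Q5,Q8}; Echo={Q2,Q10}; Harbor={Q3,Q6,Q9}).
Every remaining block overlaps one of these, and no 4 of the listed blocks are pairwise disjoint, so 3 is the maximum.

3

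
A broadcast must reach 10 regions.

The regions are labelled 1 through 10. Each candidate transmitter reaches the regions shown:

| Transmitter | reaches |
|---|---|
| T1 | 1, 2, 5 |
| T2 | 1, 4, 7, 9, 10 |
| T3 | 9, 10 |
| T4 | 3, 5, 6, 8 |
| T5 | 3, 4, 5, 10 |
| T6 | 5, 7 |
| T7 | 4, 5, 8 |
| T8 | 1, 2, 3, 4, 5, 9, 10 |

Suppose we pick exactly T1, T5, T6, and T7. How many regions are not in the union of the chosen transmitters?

Union of T1, T5, T6, T7 = {1, 2, 3, 4, 5, 7, 8, 10}.
Not covered: 6, 9 — 2 regions.

2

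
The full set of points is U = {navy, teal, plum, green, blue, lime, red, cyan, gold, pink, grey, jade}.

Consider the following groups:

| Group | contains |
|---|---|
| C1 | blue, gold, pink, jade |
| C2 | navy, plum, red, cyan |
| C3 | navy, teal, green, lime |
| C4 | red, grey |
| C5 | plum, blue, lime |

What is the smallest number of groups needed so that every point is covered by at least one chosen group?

Take {C1, C2, C3, C4}. Their union is {navy, teal, plum, green, blue, lime, red, cyan, gold, pink, grey, jade}, which is all 12 points.
Only C4 contains grey, so C4 is forced; the remaining 10 points need at least 3 more groups (each remaining group adds at most 4) — so at least 4 groups are needed, and 4 is optimal.

4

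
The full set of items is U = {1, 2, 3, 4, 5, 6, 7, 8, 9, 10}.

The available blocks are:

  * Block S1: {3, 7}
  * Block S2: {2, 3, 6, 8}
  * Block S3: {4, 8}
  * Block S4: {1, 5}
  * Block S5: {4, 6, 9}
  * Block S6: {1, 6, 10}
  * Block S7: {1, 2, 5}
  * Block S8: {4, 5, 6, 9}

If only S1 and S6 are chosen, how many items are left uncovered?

5

Union of S1, S6 = {1, 3, 6, 7, 10}.
Not covered: 2, 4, 5, 8, 9 — 5 items.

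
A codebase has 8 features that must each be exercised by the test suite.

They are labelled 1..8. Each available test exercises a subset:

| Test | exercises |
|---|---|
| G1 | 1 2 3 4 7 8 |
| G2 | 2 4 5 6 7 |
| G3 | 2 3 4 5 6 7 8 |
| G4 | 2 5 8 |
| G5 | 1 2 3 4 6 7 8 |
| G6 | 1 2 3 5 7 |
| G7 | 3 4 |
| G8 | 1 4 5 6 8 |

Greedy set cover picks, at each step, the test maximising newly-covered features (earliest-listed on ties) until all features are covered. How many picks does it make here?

2

Greedy: pick G3 (covers 7 new) → pick G1 (covers 1 new). Total picks: 2.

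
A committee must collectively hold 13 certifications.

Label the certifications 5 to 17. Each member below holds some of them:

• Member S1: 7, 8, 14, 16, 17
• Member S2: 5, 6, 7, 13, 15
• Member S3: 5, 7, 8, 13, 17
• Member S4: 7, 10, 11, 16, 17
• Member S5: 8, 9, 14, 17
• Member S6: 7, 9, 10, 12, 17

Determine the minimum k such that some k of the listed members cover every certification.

4

Take {S1, S2, S4, S6}. Their union is {5, 6, 7, 8, 9, 10, 11, 12, 13, 14, 15, 16, 17}, which is all 13 certifications.
No 3 of the 6 members cover everything (all 20 combinations miss at least one certification), so 4 is optimal.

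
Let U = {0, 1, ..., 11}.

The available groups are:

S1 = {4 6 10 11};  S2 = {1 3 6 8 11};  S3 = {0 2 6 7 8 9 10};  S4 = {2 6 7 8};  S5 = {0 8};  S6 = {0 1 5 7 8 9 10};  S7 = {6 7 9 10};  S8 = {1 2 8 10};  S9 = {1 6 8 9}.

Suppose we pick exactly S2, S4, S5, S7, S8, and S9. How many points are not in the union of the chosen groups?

Union of S2, S4, S5, S7, S8, S9 = {0, 1, 2, 3, 6, 7, 8, 9, 10, 11}.
Not covered: 4, 5 — 2 points.

2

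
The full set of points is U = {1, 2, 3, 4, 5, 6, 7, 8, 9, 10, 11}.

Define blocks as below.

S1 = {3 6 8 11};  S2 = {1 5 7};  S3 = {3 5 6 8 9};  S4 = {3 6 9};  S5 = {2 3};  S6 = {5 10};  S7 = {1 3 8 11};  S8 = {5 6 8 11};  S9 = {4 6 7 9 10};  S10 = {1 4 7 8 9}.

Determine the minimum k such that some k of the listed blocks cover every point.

4

Take {S5, S6, S7, S9}. Their union is {1, 2, 3, 4, 5, 6, 7, 8, 9, 10, 11}, which is all 11 points.
No 3 of the 10 blocks cover everything (all 120 combinations miss at least one point), so 4 is optimal.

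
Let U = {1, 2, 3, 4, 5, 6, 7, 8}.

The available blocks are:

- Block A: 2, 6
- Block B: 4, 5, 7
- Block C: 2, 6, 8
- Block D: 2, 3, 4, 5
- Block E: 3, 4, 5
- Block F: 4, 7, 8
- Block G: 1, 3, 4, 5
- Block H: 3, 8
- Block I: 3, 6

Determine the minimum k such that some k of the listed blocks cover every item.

3

C and F and G together: C ∪ F ∪ G = {1, 2, 3, 4, 5, 6, 7, 8} — every item is covered.
Only G contains 1, so G is forced; the remaining 4 items need at least 2 more blocks (each remaining block adds at most 3) — so at least 3 blocks are needed, and 3 is optimal.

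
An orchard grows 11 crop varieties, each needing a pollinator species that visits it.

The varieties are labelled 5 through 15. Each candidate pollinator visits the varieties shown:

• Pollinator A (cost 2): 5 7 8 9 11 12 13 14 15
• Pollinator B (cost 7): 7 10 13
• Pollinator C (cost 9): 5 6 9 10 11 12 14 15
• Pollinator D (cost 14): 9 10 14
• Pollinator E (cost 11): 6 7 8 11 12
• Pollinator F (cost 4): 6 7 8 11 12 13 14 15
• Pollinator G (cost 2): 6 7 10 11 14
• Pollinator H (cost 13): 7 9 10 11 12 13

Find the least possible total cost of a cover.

4

A, G together cover every variety (A ∪ G = {5, 6, 7, 8, 9, 10, 11, 12, 13, 14, 15}); total cost 2 + 2 = 4.
No covering selection has total cost below 4.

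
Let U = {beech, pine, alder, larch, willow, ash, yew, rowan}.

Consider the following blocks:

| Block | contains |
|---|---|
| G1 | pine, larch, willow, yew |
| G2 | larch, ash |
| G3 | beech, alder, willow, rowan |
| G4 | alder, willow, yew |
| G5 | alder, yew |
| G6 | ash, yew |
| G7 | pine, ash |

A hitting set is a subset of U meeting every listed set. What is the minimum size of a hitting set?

Take H = {beech, ash, yew}. Each listed block contains at least one of these, so H is a hitting set of size 3.
No choice of 2 points meets every block, so 3 is the minimum.

3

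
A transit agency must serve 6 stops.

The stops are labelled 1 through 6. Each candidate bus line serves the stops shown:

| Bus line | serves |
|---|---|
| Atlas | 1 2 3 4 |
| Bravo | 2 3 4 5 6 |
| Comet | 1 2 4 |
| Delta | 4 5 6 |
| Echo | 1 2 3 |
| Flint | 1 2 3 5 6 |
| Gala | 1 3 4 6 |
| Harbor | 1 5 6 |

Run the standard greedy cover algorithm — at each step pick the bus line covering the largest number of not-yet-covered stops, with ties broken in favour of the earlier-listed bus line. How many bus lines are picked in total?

Greedy: pick Bravo (covers 5 new) → pick Atlas (covers 1 new). Total picks: 2.

2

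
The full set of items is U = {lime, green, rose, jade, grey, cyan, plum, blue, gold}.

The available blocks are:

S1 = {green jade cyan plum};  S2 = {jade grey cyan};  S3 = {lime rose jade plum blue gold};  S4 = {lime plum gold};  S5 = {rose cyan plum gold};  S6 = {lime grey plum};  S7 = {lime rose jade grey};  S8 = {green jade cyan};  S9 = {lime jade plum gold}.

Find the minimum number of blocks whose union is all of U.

S2, S3, and S8 cover everything between them: the union {lime, green, rose, jade, grey, cyan, plum, blue, gold} is all of U.
Only S3 contains blue, so S3 is forced; the remaining 3 items need at least 2 more blocks (each remaining block adds at most 2) — so at least 3 blocks are needed, and 3 is optimal.

3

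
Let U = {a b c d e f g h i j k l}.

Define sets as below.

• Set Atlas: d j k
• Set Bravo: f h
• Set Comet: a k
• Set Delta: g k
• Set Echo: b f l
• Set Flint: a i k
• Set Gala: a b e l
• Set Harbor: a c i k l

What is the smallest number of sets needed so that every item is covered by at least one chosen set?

5

Atlas and Bravo and Delta and Gala and Harbor together: Atlas ∪ Bravo ∪ Delta ∪ Gala ∪ Harbor = {a, b, c, d, e, f, g, h, i, j, k, l} — every item is covered.
Only Harbor contains c, so Harbor is forced; the remaining 7 items need at least 4 more sets (each remaining set adds at most 2) — so at least 5 sets are needed, and 5 is optimal.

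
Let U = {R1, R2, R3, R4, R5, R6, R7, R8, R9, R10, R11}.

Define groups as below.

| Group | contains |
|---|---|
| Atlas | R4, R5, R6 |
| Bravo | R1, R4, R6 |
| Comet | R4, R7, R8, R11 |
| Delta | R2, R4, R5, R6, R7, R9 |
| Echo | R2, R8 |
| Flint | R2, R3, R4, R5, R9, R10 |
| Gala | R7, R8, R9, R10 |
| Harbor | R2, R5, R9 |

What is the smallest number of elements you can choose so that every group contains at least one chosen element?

3

H = {R5, R6, R8} meets every group (each contains at least one member of H), and |H| = 3.
No choice of 2 elements meets every group, so 3 is the minimum.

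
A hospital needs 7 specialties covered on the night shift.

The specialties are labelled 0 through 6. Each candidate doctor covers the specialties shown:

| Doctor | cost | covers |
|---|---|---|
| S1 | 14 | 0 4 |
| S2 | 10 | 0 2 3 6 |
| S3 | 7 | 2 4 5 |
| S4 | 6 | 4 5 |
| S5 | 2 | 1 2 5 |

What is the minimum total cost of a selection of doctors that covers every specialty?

S2, S4, S5 together cover every specialty (S2 ∪ S4 ∪ S5 = {0, 1, 2, 3, 4, 5, 6}); total cost 10 + 6 + 2 = 18.
No covering selection has total cost below 18.

18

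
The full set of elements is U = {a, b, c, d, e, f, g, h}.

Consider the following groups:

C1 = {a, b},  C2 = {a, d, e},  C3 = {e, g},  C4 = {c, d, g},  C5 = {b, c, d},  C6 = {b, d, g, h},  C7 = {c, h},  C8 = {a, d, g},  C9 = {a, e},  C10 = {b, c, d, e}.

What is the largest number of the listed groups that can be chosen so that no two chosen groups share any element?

3

C1, C3, C7 are pairwise disjoint (C1={a,b}; C3={e,g}; C7={c,h}).
Every remaining group overlaps one of these, and no 4 of the listed groups are pairwise disjoint, so 3 is the maximum.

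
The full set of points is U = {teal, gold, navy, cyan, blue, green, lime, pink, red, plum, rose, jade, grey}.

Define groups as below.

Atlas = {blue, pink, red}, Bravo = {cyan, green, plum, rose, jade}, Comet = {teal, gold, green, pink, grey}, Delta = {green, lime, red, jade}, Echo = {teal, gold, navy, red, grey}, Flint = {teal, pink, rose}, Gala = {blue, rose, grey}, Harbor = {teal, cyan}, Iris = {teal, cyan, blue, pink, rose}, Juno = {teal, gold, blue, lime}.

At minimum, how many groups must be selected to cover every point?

Atlas, Bravo, Echo, and Juno cover everything between them: the union {teal, gold, navy, cyan, blue, green, lime, pink, red, plum, rose, jade, grey} is all of U.
No 3 of the 10 groups cover everything (all 120 combinations miss at least one point), so 4 is optimal.

4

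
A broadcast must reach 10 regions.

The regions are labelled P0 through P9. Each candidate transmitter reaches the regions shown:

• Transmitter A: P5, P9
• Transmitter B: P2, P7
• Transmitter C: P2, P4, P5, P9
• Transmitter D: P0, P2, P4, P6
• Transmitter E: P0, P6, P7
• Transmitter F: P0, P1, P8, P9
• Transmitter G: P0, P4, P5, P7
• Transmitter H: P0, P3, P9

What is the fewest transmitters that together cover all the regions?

4

Take {D, F, G, H}. Their union is {P0, P1, P2, P3, P4, P5, P6, P7, P8, P9}, which is all 10 regions.
Only H contains P3, so H is forced; the remaining 7 regions need at least 3 more transmitters (each remaining transmitter adds at most 3) — so at least 4 transmitters are needed, and 4 is optimal.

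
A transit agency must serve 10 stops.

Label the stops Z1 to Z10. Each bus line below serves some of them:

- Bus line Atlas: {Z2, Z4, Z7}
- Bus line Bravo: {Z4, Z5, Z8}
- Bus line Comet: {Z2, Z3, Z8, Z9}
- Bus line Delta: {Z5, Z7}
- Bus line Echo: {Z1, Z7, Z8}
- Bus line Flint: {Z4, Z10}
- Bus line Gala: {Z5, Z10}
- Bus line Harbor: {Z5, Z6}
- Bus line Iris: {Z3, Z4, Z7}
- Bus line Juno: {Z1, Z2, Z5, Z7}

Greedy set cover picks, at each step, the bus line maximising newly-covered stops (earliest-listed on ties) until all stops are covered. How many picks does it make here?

4

Greedy: pick Comet (covers 4 new) → pick Juno (covers 3 new) → pick Flint (covers 2 new) → pick Harbor (covers 1 new). Total picks: 4.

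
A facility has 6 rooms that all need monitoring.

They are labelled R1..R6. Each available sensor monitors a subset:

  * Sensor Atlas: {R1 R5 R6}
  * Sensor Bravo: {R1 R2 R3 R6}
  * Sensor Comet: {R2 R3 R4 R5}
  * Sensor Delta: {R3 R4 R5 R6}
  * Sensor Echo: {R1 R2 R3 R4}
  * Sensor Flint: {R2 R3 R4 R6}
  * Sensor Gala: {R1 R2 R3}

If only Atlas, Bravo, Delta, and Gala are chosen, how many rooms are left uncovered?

0

Union of Atlas, Bravo, Delta, Gala = {R1, R2, R3, R4, R5, R6} — that's every room, so 0 are uncovered.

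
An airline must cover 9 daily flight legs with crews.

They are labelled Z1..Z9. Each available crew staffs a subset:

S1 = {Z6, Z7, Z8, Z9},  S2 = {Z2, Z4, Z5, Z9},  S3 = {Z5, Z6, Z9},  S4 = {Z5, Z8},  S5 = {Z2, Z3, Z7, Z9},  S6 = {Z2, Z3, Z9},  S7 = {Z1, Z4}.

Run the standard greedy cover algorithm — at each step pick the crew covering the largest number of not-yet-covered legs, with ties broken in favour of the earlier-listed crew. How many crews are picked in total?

4

Greedy: pick S1 (covers 4 new) → pick S2 (covers 3 new) → pick S5 (covers 1 new) → pick S7 (covers 1 new). Total picks: 4.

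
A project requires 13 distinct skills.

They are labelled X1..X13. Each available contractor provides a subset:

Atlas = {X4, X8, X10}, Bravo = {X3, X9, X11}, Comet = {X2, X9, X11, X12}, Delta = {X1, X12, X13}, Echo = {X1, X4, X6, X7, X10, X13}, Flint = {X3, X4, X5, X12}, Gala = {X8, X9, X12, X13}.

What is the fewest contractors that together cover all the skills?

4

Take {Atlas, Comet, Echo, Flint}. Their union is {X1, X2, X3, X4, X5, X6, X7, X8, X9, X10, X11, X12, X13}, which is all 13 skills.
No 3 of the 7 contractors cover everything (all 35 combinations miss at least one skill), so 4 is optimal.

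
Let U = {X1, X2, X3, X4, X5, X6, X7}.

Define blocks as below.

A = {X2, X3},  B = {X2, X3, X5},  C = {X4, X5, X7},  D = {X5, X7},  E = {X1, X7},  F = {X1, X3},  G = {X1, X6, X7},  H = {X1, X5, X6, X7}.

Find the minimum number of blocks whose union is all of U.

A and C and H together: A ∪ C ∪ H = {X1, X2, X3, X4, X5, X6, X7} — every point is covered.
Only C contains X4, so C is forced; the remaining 4 points need at least 2 more blocks (each remaining block adds at most 2) — so at least 3 blocks are needed, and 3 is optimal.

3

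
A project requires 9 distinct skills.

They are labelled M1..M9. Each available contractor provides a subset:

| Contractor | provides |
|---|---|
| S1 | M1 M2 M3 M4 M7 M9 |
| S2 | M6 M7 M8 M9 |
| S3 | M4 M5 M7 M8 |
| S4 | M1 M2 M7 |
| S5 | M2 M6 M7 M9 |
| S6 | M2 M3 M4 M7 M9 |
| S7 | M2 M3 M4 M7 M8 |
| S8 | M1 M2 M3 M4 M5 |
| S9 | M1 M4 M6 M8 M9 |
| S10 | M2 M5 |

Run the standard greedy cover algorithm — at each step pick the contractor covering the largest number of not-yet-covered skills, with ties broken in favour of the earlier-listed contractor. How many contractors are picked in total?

Greedy: pick S1 (covers 6 new) → pick S2 (covers 2 new) → pick S3 (covers 1 new). Total picks: 3.
(The true minimum cover uses only 2 contractors, so greedy is not optimal here.)

3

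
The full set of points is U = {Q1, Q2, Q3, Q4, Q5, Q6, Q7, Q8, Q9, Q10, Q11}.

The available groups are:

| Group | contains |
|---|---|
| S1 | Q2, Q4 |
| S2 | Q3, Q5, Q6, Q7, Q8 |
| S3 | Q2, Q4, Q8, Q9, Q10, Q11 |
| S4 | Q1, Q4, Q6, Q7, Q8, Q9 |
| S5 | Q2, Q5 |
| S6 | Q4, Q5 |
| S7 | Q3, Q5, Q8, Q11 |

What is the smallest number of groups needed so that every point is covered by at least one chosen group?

Take {S3, S4, S7}. Their union is {Q1, Q2, Q3, Q4, Q5, Q6, Q7, Q8, Q9, Q10, Q11}, which is all 11 points.
Only S4 contains Q1, so S4 is forced; the remaining 5 points need at least 2 more groups (each remaining group adds at most 3) — so at least 3 groups are needed, and 3 is optimal.

3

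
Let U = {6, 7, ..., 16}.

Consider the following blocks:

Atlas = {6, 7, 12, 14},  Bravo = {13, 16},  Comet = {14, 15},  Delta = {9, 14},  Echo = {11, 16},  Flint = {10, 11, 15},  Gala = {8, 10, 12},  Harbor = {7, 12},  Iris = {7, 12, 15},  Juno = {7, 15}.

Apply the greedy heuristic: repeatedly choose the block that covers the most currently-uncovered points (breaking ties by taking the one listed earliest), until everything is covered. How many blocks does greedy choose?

5

Greedy: pick Atlas (covers 4 new) → pick Flint (covers 3 new) → pick Bravo (covers 2 new) → pick Delta (covers 1 new) → pick Gala (covers 1 new). Total picks: 5.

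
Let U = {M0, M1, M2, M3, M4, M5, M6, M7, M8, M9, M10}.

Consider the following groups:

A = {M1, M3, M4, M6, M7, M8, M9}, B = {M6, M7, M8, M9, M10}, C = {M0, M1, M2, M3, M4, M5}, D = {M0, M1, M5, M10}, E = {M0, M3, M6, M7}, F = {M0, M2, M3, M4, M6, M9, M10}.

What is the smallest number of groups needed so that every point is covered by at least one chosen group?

2

B and C together: B ∪ C = {M0, M1, M2, M3, M4, M5, M6, M7, M8, M9, M10} — every point is covered.
No single group has all 11 points (the largest, A, has 7), so 2 is optimal.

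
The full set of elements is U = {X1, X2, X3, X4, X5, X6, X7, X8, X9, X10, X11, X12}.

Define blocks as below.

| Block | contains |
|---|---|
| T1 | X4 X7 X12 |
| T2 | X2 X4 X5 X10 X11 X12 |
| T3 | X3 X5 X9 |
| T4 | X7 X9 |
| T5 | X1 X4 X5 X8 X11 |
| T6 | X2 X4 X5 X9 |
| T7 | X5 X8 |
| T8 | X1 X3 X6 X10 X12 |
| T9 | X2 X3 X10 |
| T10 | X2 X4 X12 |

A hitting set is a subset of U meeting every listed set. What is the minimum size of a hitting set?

Take H = {X2, X5, X6, X7}. Each listed block contains at least one of these, so H is a hitting set of size 4.
No choice of 3 elements meets every block, so 4 is the minimum.

4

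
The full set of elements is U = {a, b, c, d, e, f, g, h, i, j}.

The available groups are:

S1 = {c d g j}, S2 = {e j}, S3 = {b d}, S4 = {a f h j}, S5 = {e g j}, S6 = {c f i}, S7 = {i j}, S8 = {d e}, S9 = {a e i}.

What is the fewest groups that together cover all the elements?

S3 and S4 and S5 and S6 together: S3 ∪ S4 ∪ S5 ∪ S6 = {a, b, c, d, e, f, g, h, i, j} — every element is covered.
No 3 of the 9 groups cover everything (all 84 combinations miss at least one element), so 4 is optimal.

4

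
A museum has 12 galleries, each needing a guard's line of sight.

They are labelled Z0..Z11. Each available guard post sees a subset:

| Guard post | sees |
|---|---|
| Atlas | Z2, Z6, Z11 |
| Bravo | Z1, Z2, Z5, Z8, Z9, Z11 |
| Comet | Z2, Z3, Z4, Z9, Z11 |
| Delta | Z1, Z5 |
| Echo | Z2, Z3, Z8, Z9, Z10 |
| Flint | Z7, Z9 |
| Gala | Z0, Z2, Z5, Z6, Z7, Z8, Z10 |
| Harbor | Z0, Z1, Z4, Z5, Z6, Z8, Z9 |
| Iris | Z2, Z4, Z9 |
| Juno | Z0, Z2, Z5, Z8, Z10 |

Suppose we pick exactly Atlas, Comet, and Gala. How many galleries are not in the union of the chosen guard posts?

1

Union of Atlas, Comet, Gala = {Z0, Z2, Z3, Z4, Z5, Z6, Z7, Z8, Z9, Z10, Z11}.
Not covered: Z1 — 1 gallery.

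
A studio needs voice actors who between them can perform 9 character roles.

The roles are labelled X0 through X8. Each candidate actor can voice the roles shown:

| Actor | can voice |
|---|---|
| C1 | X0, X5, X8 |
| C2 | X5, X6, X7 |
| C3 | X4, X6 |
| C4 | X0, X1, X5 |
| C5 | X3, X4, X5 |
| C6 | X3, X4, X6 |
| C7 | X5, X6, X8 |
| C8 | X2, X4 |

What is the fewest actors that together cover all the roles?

5

C2 and C4 and C5 and C7 and C8 together: C2 ∪ C4 ∪ C5 ∪ C7 ∪ C8 = {X0, X1, X2, X3, X4, X5, X6, X7, X8} — every role is covered.
No 4 of the 8 actors cover everything (all 70 combinations miss at least one role), so 5 is optimal.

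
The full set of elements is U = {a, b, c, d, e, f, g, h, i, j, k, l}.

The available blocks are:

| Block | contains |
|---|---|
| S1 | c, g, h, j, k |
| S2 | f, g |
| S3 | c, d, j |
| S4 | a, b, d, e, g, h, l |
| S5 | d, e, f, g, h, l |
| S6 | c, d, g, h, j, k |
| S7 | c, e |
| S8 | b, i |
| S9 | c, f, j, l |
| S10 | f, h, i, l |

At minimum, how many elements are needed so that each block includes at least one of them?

The 3 elements {b, c, f} hit every block.
The blocks S2, S7, S8 are pairwise disjoint, so any hitting set needs a separate element for each — at least 3. Hence 3 is optimal.

3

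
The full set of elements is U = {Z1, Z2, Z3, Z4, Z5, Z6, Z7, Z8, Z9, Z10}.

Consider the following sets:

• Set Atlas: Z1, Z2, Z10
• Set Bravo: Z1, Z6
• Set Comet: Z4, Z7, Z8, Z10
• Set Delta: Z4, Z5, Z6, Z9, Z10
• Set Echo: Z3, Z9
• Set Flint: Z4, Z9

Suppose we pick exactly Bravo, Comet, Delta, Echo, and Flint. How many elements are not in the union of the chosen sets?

Union of Bravo, Comet, Delta, Echo, Flint = {Z1, Z3, Z4, Z5, Z6, Z7, Z8, Z9, Z10}.
Not covered: Z2 — 1 element.

1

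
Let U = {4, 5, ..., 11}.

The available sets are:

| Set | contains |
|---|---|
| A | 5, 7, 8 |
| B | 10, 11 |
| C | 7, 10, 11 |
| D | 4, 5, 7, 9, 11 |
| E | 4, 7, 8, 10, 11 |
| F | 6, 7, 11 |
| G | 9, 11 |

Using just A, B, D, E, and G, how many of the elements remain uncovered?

1

Union of A, B, D, E, G = {4, 5, 7, 8, 9, 10, 11}.
Not covered: 6 — 1 element.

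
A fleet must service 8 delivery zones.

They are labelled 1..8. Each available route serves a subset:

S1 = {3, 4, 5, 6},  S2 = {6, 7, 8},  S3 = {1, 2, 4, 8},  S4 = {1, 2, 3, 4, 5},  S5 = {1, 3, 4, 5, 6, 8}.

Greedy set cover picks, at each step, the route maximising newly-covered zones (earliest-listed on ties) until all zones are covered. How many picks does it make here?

3

Greedy: pick S5 (covers 6 new) → pick S2 (covers 1 new) → pick S3 (covers 1 new). Total picks: 3.
(The true minimum cover uses only 2 routes, so greedy is not optimal here.)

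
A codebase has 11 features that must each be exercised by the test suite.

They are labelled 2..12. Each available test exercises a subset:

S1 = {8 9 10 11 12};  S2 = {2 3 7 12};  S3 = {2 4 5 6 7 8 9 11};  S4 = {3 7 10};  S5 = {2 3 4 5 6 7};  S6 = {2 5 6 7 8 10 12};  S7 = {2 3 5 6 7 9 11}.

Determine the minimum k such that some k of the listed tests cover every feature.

S1 and S5 together: S1 ∪ S5 = {2, 3, 4, 5, 6, 7, 8, 9, 10, 11, 12} — every feature is covered.
No single test has all 11 features (the largest, S3, has 8), so 2 is optimal.

2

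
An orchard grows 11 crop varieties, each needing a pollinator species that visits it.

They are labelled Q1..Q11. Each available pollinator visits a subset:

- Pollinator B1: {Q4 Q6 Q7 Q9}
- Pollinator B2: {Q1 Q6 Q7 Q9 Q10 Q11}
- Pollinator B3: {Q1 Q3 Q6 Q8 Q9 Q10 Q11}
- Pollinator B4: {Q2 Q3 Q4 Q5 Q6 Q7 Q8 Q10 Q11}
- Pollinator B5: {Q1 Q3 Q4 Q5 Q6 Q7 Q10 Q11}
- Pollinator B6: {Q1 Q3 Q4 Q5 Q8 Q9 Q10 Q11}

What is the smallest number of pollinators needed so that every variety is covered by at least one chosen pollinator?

2

B3 and B4 together: B3 ∪ B4 = {Q1, Q2, Q3, Q4, Q5, Q6, Q7, Q8, Q9, Q10, Q11} — every variety is covered.
No single pollinator has all 11 varieties (the largest, B4, has 9), so 2 is optimal.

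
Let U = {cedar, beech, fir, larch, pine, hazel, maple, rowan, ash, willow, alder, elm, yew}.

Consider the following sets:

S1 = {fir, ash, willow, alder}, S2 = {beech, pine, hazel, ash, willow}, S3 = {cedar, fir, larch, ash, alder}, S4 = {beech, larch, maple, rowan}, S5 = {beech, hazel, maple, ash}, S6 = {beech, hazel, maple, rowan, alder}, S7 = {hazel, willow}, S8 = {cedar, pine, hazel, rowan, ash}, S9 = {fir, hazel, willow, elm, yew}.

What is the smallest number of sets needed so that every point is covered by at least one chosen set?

4

S2 and S3 and S6 and S9 together: S2 ∪ S3 ∪ S6 ∪ S9 = {cedar, beech, fir, larch, pine, hazel, maple, rowan, ash, willow, alder, elm, yew} — every point is covered.
No 3 of the 9 sets cover everything (all 84 combinations miss at least one point), so 4 is optimal.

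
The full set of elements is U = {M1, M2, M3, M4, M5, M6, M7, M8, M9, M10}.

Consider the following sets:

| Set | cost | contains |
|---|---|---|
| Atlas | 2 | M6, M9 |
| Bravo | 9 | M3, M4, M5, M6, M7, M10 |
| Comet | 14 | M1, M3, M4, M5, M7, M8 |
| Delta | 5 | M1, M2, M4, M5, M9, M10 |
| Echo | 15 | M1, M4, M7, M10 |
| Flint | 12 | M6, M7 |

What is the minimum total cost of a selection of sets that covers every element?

21

Atlas, Comet, Delta together cover every element (Atlas ∪ Comet ∪ Delta = {M1, M2, M3, M4, M5, M6, M7, M8, M9, M10}); total cost 2 + 14 + 5 = 21.
The greedy pick Delta, Atlas, Bravo, Comet costs 30; no covering selection beats 21.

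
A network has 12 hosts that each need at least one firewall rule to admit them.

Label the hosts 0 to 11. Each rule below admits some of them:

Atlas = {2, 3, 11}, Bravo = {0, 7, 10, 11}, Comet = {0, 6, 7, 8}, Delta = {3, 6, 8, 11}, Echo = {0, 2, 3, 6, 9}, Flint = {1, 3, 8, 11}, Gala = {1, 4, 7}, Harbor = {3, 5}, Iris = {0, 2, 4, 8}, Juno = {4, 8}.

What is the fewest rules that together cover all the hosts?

Take {Bravo, Echo, Flint, Gala, Harbor}. Their union is {0, 1, 2, 3, 4, 5, 6, 7, 8, 9, 10, 11}, which is all 12 hosts.
No 4 of the 10 rules cover everything (all 210 combinations miss at least one host), so 5 is optimal.

5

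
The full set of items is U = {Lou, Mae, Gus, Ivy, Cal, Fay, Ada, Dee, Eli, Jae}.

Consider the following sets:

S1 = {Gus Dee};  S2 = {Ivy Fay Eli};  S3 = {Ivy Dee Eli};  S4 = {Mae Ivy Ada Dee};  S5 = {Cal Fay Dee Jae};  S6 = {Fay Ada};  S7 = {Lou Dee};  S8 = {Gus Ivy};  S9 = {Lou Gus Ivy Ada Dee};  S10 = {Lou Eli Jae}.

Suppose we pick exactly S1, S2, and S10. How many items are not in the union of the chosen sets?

Union of S1, S2, S10 = {Lou, Gus, Ivy, Fay, Dee, Eli, Jae}.
Not covered: Mae, Cal, Ada — 3 items.

3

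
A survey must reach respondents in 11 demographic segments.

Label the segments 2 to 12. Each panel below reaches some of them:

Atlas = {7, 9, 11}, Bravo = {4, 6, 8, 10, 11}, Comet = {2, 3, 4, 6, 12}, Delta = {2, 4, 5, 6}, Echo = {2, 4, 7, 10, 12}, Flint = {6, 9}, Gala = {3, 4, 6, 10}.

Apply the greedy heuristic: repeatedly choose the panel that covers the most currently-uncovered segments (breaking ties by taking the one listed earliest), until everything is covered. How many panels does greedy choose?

Greedy: pick Bravo (covers 5 new) → pick Comet (covers 3 new) → pick Atlas (covers 2 new) → pick Delta (covers 1 new). Total picks: 4.

4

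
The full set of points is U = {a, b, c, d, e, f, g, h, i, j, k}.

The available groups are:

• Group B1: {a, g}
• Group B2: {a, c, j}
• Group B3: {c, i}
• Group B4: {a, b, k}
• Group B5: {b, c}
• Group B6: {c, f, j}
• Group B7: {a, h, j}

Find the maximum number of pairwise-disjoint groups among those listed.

B1, B3 are pairwise disjoint (B1={a,g}; B3={c,i}).
Every remaining group overlaps one of these, and no 3 of the listed groups are pairwise disjoint, so 2 is the maximum.

2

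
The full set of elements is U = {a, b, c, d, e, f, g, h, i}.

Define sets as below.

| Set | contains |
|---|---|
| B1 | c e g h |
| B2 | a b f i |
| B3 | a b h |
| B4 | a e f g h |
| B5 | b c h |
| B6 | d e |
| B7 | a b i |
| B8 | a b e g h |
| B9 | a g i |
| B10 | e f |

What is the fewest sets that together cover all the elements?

B1, B2, and B6 cover everything between them: the union {a, b, c, d, e, f, g, h, i} is all of U.
Only B6 contains d, so B6 is forced; the remaining 7 elements need at least 2 more sets (each remaining set adds at most 4) — so at least 3 sets are needed, and 3 is optimal.

3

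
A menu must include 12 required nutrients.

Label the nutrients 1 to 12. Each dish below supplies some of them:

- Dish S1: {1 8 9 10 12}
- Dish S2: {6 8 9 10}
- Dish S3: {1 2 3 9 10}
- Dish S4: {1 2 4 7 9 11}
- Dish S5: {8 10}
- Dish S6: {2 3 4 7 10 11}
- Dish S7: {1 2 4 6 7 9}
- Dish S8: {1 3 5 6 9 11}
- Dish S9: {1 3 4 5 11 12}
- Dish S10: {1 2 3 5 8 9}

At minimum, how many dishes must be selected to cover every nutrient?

3

S5 and S7 and S9 together: S5 ∪ S7 ∪ S9 = {1, 2, 3, 4, 5, 6, 7, 8, 9, 10, 11, 12} — every nutrient is covered.
No 2 of the 10 dishes cover everything (all 45 combinations miss at least one nutrient), so 3 is optimal.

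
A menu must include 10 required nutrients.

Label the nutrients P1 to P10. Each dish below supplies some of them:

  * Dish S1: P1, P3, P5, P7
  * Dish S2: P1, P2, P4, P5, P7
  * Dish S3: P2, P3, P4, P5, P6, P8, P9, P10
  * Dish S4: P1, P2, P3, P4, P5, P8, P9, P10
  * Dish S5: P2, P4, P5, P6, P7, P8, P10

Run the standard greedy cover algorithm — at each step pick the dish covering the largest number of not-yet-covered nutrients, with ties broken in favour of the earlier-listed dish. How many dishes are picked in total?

2

Greedy: pick S3 (covers 8 new) → pick S1 (covers 2 new). Total picks: 2.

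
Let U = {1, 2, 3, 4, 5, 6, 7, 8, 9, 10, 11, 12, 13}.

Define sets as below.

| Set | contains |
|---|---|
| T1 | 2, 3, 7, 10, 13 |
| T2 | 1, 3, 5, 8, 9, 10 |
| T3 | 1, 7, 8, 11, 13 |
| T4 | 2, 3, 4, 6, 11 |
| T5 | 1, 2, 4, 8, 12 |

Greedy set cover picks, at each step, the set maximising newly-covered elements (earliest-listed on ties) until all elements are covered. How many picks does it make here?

Greedy: pick T2 (covers 6 new) → pick T4 (covers 4 new) → pick T1 (covers 2 new) → pick T5 (covers 1 new). Total picks: 4.

4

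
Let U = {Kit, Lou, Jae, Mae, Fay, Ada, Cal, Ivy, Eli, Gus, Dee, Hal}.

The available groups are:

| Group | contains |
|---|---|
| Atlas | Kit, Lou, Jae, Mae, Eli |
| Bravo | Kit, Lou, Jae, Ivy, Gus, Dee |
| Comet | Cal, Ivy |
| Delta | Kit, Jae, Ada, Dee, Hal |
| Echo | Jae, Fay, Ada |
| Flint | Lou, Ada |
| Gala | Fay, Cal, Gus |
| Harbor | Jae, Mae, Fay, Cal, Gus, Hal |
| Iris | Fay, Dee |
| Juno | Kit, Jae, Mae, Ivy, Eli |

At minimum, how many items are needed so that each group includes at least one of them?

The 4 items {Fay, Ada, Ivy, Eli} hit every group.
No choice of 3 items meets every group, so 4 is the minimum.

4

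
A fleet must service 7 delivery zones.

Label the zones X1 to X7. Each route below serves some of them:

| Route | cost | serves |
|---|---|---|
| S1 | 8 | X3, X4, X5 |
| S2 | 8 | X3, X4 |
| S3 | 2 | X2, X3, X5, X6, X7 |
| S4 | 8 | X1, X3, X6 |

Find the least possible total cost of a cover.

S1, S3, S4 together cover every zone (S1 ∪ S3 ∪ S4 = {X1, X2, X3, X4, X5, X6, X7}); total cost 8 + 2 + 8 = 18.
No covering selection has total cost below 18.

18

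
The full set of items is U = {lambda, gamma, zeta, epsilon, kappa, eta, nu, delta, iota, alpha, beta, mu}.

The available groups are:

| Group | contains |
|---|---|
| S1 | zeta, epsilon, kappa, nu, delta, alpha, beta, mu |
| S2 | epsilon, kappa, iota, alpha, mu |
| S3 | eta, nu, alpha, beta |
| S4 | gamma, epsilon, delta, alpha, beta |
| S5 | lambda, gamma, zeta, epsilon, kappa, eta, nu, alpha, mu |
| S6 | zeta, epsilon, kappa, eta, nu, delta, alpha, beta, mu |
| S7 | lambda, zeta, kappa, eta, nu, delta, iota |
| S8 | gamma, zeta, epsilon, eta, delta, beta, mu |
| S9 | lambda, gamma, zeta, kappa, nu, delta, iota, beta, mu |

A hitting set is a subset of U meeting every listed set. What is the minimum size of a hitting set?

The 2 items {zeta, alpha} hit every group.
No single item lies in every group, so at least 2 are needed and 2 is optimal.

2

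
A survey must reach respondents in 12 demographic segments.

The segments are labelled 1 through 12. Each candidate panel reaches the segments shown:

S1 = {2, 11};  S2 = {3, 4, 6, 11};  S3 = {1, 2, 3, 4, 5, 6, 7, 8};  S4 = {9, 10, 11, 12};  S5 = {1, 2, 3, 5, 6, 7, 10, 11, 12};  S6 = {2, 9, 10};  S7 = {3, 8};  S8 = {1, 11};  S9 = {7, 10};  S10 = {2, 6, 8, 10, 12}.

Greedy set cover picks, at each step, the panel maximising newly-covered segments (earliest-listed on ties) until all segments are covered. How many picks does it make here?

3

Greedy: pick S5 (covers 9 new) → pick S3 (covers 2 new) → pick S4 (covers 1 new). Total picks: 3.
(The true minimum cover uses only 2 panels, so greedy is not optimal here.)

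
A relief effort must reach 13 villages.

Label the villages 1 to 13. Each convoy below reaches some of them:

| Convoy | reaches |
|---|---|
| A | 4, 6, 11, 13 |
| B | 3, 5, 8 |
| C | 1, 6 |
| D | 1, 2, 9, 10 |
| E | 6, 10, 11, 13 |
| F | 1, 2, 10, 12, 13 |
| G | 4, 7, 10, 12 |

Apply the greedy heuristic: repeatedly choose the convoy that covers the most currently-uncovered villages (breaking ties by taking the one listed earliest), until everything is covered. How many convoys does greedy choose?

Greedy: pick F (covers 5 new) → pick A (covers 3 new) → pick B (covers 3 new) → pick D (covers 1 new) → pick G (covers 1 new). Total picks: 5.
(The true minimum cover uses only 4 convoys, so greedy is not optimal here.)

5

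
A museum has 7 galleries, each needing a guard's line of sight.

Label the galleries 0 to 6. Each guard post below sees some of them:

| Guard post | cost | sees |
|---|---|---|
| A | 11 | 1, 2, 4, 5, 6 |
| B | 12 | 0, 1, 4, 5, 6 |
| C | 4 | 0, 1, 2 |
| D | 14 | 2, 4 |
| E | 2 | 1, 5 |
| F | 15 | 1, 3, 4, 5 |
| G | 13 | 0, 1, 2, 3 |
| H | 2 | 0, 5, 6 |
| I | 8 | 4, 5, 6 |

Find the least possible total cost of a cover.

21

G, I together cover every gallery (G ∪ I = {0, 1, 2, 3, 4, 5, 6}); total cost 13 + 8 = 21.
No covering selection has total cost below 21.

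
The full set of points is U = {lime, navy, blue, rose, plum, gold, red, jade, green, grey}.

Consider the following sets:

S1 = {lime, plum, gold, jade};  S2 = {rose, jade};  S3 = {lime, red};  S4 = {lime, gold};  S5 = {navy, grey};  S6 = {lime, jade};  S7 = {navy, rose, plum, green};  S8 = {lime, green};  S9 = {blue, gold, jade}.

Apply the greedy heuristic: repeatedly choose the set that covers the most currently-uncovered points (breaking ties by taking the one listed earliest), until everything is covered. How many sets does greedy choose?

5

Greedy: pick S1 (covers 4 new) → pick S7 (covers 3 new) → pick S3 (covers 1 new) → pick S5 (covers 1 new) → pick S9 (covers 1 new). Total picks: 5.
(The true minimum cover uses only 4 sets, so greedy is not optimal here.)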